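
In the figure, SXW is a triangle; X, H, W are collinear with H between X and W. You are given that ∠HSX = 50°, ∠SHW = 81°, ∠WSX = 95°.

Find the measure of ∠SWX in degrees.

∠SWX = 54°

1. ∠SHX = 99°  [linear pair at H on XW]
2. ∠HXS = 31°  [△SXH]
3. ∠SXW = 31°  [H on ray XW]
4. ∠SWX = 54°  [△SXW]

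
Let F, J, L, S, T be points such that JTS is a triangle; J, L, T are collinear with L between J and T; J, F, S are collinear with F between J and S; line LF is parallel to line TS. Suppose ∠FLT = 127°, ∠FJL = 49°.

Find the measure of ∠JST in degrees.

1. ∠FLJ = 53°  [linear pair at L on JT]
2. ∠JFL = 78°  [△JLF]
3. ∠JST = 78°  [LF∥TS, corresponding at F]

∠JST = 78°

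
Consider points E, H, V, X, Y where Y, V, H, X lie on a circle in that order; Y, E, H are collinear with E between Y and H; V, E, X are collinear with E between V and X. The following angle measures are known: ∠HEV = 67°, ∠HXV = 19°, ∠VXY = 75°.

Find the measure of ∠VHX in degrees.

∠VHX = 123°

1. ∠VHY = 75°  [same arc YV]
2. ∠HVX = 38°  [△VEH]
3. ∠VHX = 123°  [△VHX]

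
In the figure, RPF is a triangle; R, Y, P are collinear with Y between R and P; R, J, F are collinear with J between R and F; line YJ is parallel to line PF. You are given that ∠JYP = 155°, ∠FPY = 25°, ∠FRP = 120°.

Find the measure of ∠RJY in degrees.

∠RJY = 35°

1. ∠JYR = 25°  [linear pair at Y on RP]
2. ∠JRY = 120°  [Y on RP, J on RF]
3. ∠RJY = 35°  [△RYJ]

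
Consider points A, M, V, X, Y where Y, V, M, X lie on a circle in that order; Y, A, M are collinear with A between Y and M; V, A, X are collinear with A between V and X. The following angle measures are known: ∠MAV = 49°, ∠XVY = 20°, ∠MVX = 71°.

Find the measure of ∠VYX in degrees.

1. ∠XAY = 49°  [vertical angles at A]
2. ∠MYX = 71°  [same arc MX]
3. ∠VXY = 60°  [△YAX]
4. ∠VYX = 100°  [△YVX]

∠VYX = 100°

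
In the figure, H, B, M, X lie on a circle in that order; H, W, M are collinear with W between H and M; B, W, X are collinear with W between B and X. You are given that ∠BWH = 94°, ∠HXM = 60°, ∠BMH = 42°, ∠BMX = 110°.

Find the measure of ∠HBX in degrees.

∠HBX = 68°

1. ∠BXH = 42°  [same arc HB]
2. ∠BHX = 70°  [cyclic HBMX, opposite ∠H+∠M]
3. ∠HBX = 68°  [△HBX]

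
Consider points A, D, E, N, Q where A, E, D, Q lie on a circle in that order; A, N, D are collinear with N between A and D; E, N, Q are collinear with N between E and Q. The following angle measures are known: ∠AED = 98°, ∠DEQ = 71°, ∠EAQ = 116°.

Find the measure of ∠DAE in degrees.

1. ∠EDQ = 64°  [cyclic AEDQ, opposite ∠A+∠D]
2. ∠DQE = 45°  [△EDQ]
3. ∠DAE = 45°  [same arc ED]

∠DAE = 45°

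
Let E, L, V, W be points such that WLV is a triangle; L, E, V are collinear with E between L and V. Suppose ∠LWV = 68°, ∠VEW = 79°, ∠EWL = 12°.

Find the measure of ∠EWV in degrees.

∠EWV = 56°

1. ∠LEW = 101°  [linear pair at E on LV]
2. ∠ELW = 67°  [△WLE]
3. ∠VLW = 67°  [E on ray LV]
4. ∠LVW = 45°  [△WLV]
5. ∠EVW = 45°  [E on ray VL]
6. ∠EWV = 56°  [△WEV]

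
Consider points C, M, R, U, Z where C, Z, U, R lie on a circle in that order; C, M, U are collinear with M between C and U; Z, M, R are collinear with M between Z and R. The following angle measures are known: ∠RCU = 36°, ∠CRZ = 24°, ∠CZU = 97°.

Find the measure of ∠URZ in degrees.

∠URZ = 59°

1. ∠CUZ = 24°  [same arc CZ]
2. ∠UCZ = 59°  [△CZU]
3. ∠URZ = 59°  [same arc ZU]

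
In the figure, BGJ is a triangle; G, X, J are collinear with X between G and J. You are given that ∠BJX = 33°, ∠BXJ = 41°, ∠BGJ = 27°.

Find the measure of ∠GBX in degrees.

∠GBX = 14°

1. ∠BXG = 139°  [linear pair at X on GJ]
2. ∠BGX = 27°  [X on ray GJ]
3. ∠GBX = 14°  [△BGX]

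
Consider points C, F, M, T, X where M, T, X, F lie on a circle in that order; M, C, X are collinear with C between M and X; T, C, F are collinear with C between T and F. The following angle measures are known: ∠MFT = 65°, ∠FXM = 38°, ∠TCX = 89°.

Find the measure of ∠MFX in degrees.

∠MFX = 116°

1. ∠FCM = 89°  [vertical angles at C]
2. ∠FMX = 26°  [△MCF]
3. ∠MFX = 116°  [△MXF]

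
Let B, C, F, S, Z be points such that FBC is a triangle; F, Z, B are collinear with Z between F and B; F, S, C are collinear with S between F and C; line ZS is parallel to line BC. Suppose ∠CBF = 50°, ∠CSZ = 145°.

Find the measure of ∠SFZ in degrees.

1. ∠FZS = 50°  [ZS∥BC, corresponding at Z]
2. ∠FSZ = 35°  [linear pair at S on FC]
3. ∠SFZ = 95°  [△FZS]

∠SFZ = 95°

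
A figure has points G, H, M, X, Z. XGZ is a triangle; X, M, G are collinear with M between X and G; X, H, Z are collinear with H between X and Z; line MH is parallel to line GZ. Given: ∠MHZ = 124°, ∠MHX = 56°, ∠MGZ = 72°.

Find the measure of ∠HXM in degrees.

1. ∠GZX = 56°  [MH∥GZ, corresponding at H]
2. ∠XGZ = 72°  [M on ray GX]
3. ∠GXZ = 52°  [△XGZ]
4. ∠HXM = 52°  [M on XG, H on XZ]

∠HXM = 52°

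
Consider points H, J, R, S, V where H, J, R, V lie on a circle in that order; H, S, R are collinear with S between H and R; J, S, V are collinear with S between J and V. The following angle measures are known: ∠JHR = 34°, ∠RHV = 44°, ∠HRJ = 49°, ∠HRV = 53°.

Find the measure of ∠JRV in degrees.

∠JRV = 102°

1. ∠JVR = 34°  [same arc JR]
2. ∠RJV = 44°  [same arc RV]
3. ∠JRV = 102°  [△JRV]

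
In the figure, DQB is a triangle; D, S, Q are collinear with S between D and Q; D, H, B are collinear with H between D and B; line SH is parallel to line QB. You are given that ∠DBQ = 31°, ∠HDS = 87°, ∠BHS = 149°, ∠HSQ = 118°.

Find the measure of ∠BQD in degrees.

1. ∠DHS = 31°  [SH∥QB, corresponding at H]
2. ∠DSH = 62°  [△DSH]
3. ∠BQD = 62°  [SH∥QB, corresponding at S]

∠BQD = 62°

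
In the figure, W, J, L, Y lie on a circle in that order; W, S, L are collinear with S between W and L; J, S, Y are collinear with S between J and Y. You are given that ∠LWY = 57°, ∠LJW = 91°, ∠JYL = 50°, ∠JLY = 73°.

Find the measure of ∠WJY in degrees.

1. ∠LYW = 89°  [cyclic WJLY, opposite ∠J+∠Y]
2. ∠WLY = 34°  [△WLY]
3. ∠WJY = 34°  [same arc WY]

∠WJY = 34°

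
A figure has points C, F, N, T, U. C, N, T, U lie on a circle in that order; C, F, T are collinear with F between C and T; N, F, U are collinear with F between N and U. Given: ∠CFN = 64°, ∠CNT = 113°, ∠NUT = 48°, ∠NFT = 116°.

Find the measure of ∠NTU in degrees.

∠NTU = 87°

1. ∠TFU = 64°  [vertical angles at F]
2. ∠CUT = 67°  [cyclic CNTU, opposite ∠N+∠U]
3. ∠CTU = 68°  [△TFU]
4. ∠TCU = 45°  [△CTU]
5. ∠TNU = 45°  [same arc TU]
6. ∠NTU = 87°  [△NTU]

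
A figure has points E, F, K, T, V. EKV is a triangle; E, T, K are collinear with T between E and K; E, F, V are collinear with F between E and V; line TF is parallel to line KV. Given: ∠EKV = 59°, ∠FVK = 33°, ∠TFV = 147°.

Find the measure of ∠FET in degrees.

∠FET = 88°

1. ∠ETF = 59°  [TF∥KV, corresponding at T]
2. ∠EFT = 33°  [linear pair at F on EV]
3. ∠FET = 88°  [△ETF]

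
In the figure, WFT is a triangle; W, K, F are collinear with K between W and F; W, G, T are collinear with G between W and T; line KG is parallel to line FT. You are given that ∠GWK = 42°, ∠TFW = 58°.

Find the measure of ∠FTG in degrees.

∠FTG = 80°

1. ∠FWT = 42°  [K on WF, G on WT]
2. ∠FTW = 80°  [△WFT]
3. ∠FTG = 80°  [G on ray TW]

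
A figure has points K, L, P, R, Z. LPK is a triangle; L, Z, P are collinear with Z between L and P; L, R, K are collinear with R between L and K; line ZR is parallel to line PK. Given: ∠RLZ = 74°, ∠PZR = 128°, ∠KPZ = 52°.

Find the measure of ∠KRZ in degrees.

∠KRZ = 126°

1. ∠LZR = 52°  [linear pair at Z on LP]
2. ∠LRZ = 54°  [△LZR]
3. ∠KRZ = 126°  [linear pair at R on LK]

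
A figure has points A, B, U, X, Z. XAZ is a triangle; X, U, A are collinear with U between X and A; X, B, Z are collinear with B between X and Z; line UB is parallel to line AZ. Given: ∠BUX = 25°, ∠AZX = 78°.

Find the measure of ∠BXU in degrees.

1. ∠XAZ = 25°  [UB∥AZ, corresponding at U]
2. ∠AXZ = 77°  [△XAZ]
3. ∠BXU = 77°  [U on XA, B on XZ]

∠BXU = 77°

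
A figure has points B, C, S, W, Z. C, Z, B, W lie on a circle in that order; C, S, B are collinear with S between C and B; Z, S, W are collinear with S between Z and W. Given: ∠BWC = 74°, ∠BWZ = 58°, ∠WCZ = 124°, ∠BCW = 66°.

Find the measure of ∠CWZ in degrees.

1. ∠BZC = 106°  [cyclic CZBW, opposite ∠Z+∠W]
2. ∠BCZ = 58°  [same arc ZB]
3. ∠CBZ = 16°  [△CZB]
4. ∠CWZ = 16°  [same arc CZ]

∠CWZ = 16°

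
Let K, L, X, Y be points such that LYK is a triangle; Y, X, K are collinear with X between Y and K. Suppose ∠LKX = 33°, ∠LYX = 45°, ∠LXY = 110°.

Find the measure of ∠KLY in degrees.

1. ∠LKY = 33°  [X on ray KY]
2. ∠KYL = 45°  [X on ray YK]
3. ∠KLY = 102°  [△LYK]

∠KLY = 102°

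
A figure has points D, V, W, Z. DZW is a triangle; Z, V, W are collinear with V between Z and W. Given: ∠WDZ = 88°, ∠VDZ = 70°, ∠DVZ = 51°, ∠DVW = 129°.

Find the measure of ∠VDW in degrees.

∠VDW = 18°

1. ∠DZV = 59°  [△DZV]
2. ∠DZW = 59°  [V on ray ZW]
3. ∠DWZ = 33°  [△DZW]
4. ∠DWV = 33°  [V on ray WZ]
5. ∠VDW = 18°  [△DVW]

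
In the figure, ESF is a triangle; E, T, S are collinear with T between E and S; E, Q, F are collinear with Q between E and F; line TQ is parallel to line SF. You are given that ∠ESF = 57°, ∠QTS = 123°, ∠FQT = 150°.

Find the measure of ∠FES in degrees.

∠FES = 93°

1. ∠ETQ = 57°  [TQ∥SF, corresponding at T]
2. ∠EQT = 30°  [linear pair at Q on EF]
3. ∠QET = 93°  [△ETQ]
4. ∠FES = 93°  [T on ES, Q on EF]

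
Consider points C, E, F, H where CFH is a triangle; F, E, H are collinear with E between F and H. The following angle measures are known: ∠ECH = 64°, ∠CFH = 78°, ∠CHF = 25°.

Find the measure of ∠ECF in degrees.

∠ECF = 13°

1. ∠CFE = 78°  [E on ray FH]
2. ∠CHE = 25°  [E on ray HF]
3. ∠CEH = 91°  [△CEH]
4. ∠CEF = 89°  [linear pair at E on FH]
5. ∠ECF = 13°  [△CFE]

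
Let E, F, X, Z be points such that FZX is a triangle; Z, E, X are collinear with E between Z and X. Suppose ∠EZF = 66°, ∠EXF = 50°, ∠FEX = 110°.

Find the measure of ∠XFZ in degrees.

∠XFZ = 64°

1. ∠FZX = 66°  [E on ray ZX]
2. ∠FXZ = 50°  [E on ray XZ]
3. ∠XFZ = 64°  [△FZX]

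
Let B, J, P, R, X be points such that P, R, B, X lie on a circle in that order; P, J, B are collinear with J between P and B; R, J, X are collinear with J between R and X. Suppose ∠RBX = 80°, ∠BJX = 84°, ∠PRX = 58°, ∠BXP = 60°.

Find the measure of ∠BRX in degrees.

1. ∠PBX = 58°  [same arc PX]
2. ∠BPX = 62°  [△PBX]
3. ∠BRX = 62°  [same arc BX]

∠BRX = 62°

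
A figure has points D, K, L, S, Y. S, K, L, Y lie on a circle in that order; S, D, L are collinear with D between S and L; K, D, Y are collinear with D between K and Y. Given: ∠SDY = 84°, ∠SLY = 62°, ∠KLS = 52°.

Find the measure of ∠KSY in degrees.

∠KSY = 66°

1. ∠SKY = 62°  [same arc SY]
2. ∠KYS = 52°  [same arc SK]
3. ∠KSY = 66°  [△SKY]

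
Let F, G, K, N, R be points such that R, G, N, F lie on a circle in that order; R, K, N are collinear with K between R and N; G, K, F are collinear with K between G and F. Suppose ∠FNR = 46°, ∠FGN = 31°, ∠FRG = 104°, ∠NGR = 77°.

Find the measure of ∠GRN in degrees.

∠GRN = 73°

1. ∠FNG = 76°  [cyclic RGNF, opposite ∠R+∠N]
2. ∠GFN = 73°  [△GNF]
3. ∠GRN = 73°  [same arc GN]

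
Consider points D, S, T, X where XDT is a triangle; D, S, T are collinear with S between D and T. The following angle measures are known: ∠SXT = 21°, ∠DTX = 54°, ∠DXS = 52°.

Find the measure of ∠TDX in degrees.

1. ∠STX = 54°  [S on ray TD]
2. ∠TSX = 105°  [△XST]
3. ∠DSX = 75°  [linear pair at S on DT]
4. ∠SDX = 53°  [△XDS]
5. ∠TDX = 53°  [S on ray DT]

∠TDX = 53°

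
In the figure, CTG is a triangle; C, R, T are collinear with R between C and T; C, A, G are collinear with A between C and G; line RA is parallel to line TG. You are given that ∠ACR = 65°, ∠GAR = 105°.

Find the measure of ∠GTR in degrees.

1. ∠CAR = 75°  [linear pair at A on CG]
2. ∠ARC = 40°  [△CRA]
3. ∠ART = 140°  [linear pair at R on CT]
4. ∠GTR = 40°  [RA∥TG, co-interior at T–R]

∠GTR = 40°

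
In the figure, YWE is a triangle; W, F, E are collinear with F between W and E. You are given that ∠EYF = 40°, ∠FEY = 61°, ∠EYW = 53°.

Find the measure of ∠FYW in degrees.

∠FYW = 13°

1. ∠EFY = 79°  [△YFE]
2. ∠WEY = 61°  [F on ray EW]
3. ∠EWY = 66°  [△YWE]
4. ∠WFY = 101°  [linear pair at F on WE]
5. ∠FWY = 66°  [F on ray WE]
6. ∠FYW = 13°  [△YWF]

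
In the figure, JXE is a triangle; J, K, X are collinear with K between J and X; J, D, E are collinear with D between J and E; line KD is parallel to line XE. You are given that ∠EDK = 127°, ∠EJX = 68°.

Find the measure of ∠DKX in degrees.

1. ∠JDK = 53°  [linear pair at D on JE]
2. ∠DJK = 68°  [K on JX, D on JE]
3. ∠DKJ = 59°  [△JKD]
4. ∠DKX = 121°  [linear pair at K on JX]

∠DKX = 121°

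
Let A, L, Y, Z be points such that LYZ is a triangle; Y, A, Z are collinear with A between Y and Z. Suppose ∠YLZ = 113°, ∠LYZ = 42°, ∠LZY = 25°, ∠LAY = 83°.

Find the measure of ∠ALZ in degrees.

1. ∠AZL = 25°  [A on ray ZY]
2. ∠LAZ = 97°  [linear pair at A on YZ]
3. ∠ALZ = 58°  [△LAZ]

∠ALZ = 58°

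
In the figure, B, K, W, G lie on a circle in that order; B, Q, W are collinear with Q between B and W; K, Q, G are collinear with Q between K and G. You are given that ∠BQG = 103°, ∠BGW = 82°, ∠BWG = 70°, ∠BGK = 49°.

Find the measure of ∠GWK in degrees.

1. ∠KQW = 103°  [vertical angles at Q]
2. ∠GQW = 77°  [linear pair at Q on BW]
3. ∠KGW = 33°  [△WQG]
4. ∠BWK = 49°  [same arc BK]
5. ∠GKW = 28°  [△KQW]
6. ∠GWK = 119°  [△KWG]

∠GWK = 119°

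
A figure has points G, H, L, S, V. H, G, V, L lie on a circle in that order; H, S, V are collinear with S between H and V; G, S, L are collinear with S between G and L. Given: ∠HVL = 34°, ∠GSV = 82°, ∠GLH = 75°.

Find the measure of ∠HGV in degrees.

∠HGV = 57°

1. ∠HGL = 34°  [same arc HL]
2. ∠GSH = 98°  [linear pair at S on HV]
3. ∠GVH = 75°  [same arc HG]
4. ∠GHV = 48°  [△HSG]
5. ∠HGV = 57°  [△HGV]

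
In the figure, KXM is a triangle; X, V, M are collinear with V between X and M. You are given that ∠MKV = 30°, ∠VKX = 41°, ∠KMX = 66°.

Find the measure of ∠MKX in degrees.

1. ∠KMV = 66°  [V on ray MX]
2. ∠KVM = 84°  [△KVM]
3. ∠KVX = 96°  [linear pair at V on XM]
4. ∠KXV = 43°  [△KXV]
5. ∠KXM = 43°  [V on ray XM]
6. ∠MKX = 71°  [△KXM]

∠MKX = 71°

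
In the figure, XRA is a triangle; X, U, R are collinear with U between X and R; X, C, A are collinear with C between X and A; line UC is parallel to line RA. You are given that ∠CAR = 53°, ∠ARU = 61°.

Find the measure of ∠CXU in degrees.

1. ∠RAX = 53°  [C on ray AX]
2. ∠ARX = 61°  [U on ray RX]
3. ∠AXR = 66°  [△XRA]
4. ∠CXU = 66°  [U on XR, C on XA]

∠CXU = 66°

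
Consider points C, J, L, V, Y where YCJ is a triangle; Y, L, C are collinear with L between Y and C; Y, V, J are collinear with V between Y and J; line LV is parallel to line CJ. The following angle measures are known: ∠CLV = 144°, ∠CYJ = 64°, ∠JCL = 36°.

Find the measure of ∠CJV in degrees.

1. ∠JCY = 36°  [L on ray CY]
2. ∠CJY = 80°  [△YCJ]
3. ∠CJV = 80°  [V on ray JY]

∠CJV = 80°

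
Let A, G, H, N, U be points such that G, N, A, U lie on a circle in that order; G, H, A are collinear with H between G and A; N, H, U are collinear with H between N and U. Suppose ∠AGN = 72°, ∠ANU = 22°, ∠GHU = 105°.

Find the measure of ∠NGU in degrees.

1. ∠AUN = 72°  [same arc NA]
2. ∠NAU = 86°  [△NAU]
3. ∠NGU = 94°  [cyclic GNAU, opposite ∠G+∠A]

∠NGU = 94°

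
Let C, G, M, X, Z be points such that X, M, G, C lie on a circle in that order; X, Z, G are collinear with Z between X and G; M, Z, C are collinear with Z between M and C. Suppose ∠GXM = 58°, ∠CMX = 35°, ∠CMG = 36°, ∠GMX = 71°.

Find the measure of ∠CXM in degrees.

∠CXM = 94°

1. ∠GCM = 58°  [same arc MG]
2. ∠CGM = 86°  [△MGC]
3. ∠CXM = 94°  [cyclic XMGC, opposite ∠X+∠G]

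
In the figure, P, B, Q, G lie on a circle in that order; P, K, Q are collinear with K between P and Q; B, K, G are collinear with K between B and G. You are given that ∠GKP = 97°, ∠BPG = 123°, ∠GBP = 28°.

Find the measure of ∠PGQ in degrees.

1. ∠BGP = 29°  [△PBG]
2. ∠GQP = 28°  [same arc PG]
3. ∠GPQ = 54°  [△PKG]
4. ∠PGQ = 98°  [△PQG]

∠PGQ = 98°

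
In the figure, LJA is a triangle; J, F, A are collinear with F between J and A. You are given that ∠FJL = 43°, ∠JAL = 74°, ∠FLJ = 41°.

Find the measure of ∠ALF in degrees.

1. ∠JFL = 96°  [△LJF]
2. ∠FAL = 74°  [F on ray AJ]
3. ∠AFL = 84°  [linear pair at F on JA]
4. ∠ALF = 22°  [△LFA]

∠ALF = 22°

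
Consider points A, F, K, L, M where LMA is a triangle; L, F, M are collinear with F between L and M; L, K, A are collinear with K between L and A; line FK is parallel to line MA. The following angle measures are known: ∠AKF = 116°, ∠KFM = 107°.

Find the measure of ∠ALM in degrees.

∠ALM = 43°

1. ∠FKL = 64°  [linear pair at K on LA]
2. ∠KFL = 73°  [linear pair at F on LM]
3. ∠FLK = 43°  [△LFK]
4. ∠ALM = 43°  [F on LM, K on LA]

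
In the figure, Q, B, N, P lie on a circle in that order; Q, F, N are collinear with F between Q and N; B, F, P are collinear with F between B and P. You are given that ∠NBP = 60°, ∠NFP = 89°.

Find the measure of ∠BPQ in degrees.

1. ∠NQP = 60°  [same arc NP]
2. ∠PFQ = 91°  [linear pair at F on QN]
3. ∠BPQ = 29°  [△QFP]

∠BPQ = 29°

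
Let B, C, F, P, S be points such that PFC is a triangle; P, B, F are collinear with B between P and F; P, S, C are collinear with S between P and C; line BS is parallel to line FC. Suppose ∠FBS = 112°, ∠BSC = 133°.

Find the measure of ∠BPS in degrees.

∠BPS = 65°

1. ∠PBS = 68°  [linear pair at B on PF]
2. ∠BSP = 47°  [linear pair at S on PC]
3. ∠BPS = 65°  [△PBS]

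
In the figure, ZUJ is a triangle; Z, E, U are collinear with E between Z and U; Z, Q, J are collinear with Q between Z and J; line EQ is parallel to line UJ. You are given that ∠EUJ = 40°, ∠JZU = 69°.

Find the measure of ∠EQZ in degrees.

1. ∠JUZ = 40°  [E on ray UZ]
2. ∠UJZ = 71°  [△ZUJ]
3. ∠EQZ = 71°  [EQ∥UJ, corresponding at Q]

∠EQZ = 71°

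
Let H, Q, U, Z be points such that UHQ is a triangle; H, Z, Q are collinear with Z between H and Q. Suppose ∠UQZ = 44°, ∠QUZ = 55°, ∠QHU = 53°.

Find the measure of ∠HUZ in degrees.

1. ∠QZU = 81°  [△UZQ]
2. ∠UHZ = 53°  [Z on ray HQ]
3. ∠HZU = 99°  [linear pair at Z on HQ]
4. ∠HUZ = 28°  [△UHZ]

∠HUZ = 28°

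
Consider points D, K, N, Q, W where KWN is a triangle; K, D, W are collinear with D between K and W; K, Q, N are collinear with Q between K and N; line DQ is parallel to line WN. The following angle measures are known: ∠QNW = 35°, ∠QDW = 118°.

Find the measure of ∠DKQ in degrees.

1. ∠KNW = 35°  [Q on ray NK]
2. ∠KDQ = 62°  [linear pair at D on KW]
3. ∠DQK = 35°  [DQ∥WN, corresponding at Q]
4. ∠DKQ = 83°  [△KDQ]

∠DKQ = 83°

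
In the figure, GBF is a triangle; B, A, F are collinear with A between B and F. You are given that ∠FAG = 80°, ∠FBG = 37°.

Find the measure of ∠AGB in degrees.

1. ∠BAG = 100°  [linear pair at A on BF]
2. ∠ABG = 37°  [A on ray BF]
3. ∠AGB = 43°  [△GBA]

∠AGB = 43°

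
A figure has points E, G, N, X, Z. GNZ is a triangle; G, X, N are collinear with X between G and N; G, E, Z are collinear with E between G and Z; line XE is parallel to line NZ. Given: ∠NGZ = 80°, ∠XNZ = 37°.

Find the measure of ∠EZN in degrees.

∠EZN = 63°

1. ∠GNZ = 37°  [X on ray NG]
2. ∠GZN = 63°  [△GNZ]
3. ∠EZN = 63°  [E on ray ZG]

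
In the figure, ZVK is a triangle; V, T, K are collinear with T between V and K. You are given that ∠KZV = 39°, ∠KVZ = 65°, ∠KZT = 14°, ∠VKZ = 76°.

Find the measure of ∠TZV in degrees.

1. ∠TVZ = 65°  [T on ray VK]
2. ∠TKZ = 76°  [T on ray KV]
3. ∠KTZ = 90°  [△ZTK]
4. ∠VTZ = 90°  [linear pair at T on VK]
5. ∠TZV = 25°  [△ZVT]

∠TZV = 25°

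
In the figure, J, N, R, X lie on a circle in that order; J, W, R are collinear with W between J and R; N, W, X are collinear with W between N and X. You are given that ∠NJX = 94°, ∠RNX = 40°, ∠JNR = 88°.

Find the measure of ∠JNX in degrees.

1. ∠RJX = 40°  [same arc RX]
2. ∠JXR = 92°  [cyclic JNRX, opposite ∠N+∠X]
3. ∠JRX = 48°  [△JRX]
4. ∠JNX = 48°  [same arc JX]

∠JNX = 48°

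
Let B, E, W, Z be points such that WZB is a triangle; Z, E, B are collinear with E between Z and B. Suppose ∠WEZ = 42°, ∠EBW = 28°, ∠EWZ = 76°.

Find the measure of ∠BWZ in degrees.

1. ∠EZW = 62°  [△WZE]
2. ∠WBZ = 28°  [E on ray BZ]
3. ∠BZW = 62°  [E on ray ZB]
4. ∠BWZ = 90°  [△WZB]

∠BWZ = 90°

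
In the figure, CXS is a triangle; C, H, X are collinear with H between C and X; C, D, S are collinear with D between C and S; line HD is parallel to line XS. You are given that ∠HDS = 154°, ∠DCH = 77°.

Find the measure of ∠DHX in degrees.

∠DHX = 103°

1. ∠CDH = 26°  [linear pair at D on CS]
2. ∠CHD = 77°  [△CHD]
3. ∠DHX = 103°  [linear pair at H on CX]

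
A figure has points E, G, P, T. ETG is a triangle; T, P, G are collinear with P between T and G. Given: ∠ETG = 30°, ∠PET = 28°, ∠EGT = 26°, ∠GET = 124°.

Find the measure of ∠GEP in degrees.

∠GEP = 96°

1. ∠ETP = 30°  [P on ray TG]
2. ∠EPT = 122°  [△ETP]
3. ∠EGP = 26°  [P on ray GT]
4. ∠EPG = 58°  [linear pair at P on TG]
5. ∠GEP = 96°  [△EPG]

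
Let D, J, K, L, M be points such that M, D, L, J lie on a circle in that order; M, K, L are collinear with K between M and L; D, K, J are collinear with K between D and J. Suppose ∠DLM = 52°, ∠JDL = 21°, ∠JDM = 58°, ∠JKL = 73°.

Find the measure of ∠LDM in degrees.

∠LDM = 79°

1. ∠JML = 21°  [same arc LJ]
2. ∠JLM = 58°  [same arc MJ]
3. ∠LJM = 101°  [△MLJ]
4. ∠LDM = 79°  [cyclic MDLJ, opposite ∠D+∠J]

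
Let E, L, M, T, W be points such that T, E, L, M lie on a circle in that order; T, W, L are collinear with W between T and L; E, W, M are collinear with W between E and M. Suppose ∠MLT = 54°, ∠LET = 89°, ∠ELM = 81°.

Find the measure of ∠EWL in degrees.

1. ∠MET = 54°  [same arc TM]
2. ∠LMT = 91°  [cyclic TELM, opposite ∠E+∠M]
3. ∠ETM = 99°  [cyclic TELM, opposite ∠T+∠L]
4. ∠EMT = 27°  [△TEM]
5. ∠LTM = 35°  [△TLM]
6. ∠ELT = 27°  [same arc TE]
7. ∠LEM = 35°  [same arc LM]
8. ∠EWL = 118°  [△EWL]

∠EWL = 118°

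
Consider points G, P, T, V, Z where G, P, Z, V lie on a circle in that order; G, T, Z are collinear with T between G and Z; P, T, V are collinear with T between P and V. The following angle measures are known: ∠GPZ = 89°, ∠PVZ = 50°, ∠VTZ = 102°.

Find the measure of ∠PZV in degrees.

∠PZV = 69°

1. ∠GVZ = 91°  [cyclic GPZV, opposite ∠P+∠V]
2. ∠GZV = 28°  [△ZTV]
3. ∠VGZ = 61°  [△GZV]
4. ∠VPZ = 61°  [same arc ZV]
5. ∠PZV = 69°  [△PZV]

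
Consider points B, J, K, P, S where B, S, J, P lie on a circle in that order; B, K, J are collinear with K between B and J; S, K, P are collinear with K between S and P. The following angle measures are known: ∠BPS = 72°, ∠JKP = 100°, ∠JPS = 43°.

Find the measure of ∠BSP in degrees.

1. ∠BKS = 100°  [vertical angles at K]
2. ∠JBS = 43°  [same arc SJ]
3. ∠BSP = 37°  [△BKS]

∠BSP = 37°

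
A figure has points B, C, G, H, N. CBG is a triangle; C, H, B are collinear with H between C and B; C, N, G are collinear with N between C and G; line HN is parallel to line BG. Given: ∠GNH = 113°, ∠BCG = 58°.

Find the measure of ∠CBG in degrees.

∠CBG = 55°

1. ∠CNH = 67°  [linear pair at N on CG]
2. ∠HCN = 58°  [H on CB, N on CG]
3. ∠CHN = 55°  [△CHN]
4. ∠CBG = 55°  [HN∥BG, corresponding at H]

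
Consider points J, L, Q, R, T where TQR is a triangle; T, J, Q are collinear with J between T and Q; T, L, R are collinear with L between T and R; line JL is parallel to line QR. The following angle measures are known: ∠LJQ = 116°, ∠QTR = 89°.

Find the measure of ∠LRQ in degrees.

1. ∠LJT = 64°  [linear pair at J on TQ]
2. ∠JTL = 89°  [J on TQ, L on TR]
3. ∠JLT = 27°  [△TJL]
4. ∠JLR = 153°  [linear pair at L on TR]
5. ∠LRQ = 27°  [JL∥QR, co-interior at R–L]

∠LRQ = 27°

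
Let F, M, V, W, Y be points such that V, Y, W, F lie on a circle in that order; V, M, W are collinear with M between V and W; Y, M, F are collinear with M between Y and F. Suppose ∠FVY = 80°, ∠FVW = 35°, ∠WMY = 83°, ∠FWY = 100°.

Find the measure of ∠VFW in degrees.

∠VFW = 107°

1. ∠FYW = 35°  [same arc WF]
2. ∠FMV = 83°  [vertical angles at M]
3. ∠WFY = 45°  [△YWF]
4. ∠FMW = 97°  [linear pair at M on VW]
5. ∠FWV = 38°  [△WMF]
6. ∠VFW = 107°  [△VWF]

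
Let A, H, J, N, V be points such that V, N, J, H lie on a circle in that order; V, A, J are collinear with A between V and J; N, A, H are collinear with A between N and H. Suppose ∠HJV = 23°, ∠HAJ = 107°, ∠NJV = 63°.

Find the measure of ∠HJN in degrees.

1. ∠HNV = 23°  [same arc VH]
2. ∠NHV = 63°  [same arc VN]
3. ∠HVN = 94°  [△VNH]
4. ∠HJN = 86°  [cyclic VNJH, opposite ∠V+∠J]

∠HJN = 86°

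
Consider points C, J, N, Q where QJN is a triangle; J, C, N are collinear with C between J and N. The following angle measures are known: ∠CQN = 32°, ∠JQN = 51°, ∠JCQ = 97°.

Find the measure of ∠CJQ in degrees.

∠CJQ = 64°

1. ∠NCQ = 83°  [linear pair at C on JN]
2. ∠CNQ = 65°  [△QCN]
3. ∠JNQ = 65°  [C on ray NJ]
4. ∠NJQ = 64°  [△QJN]
5. ∠CJQ = 64°  [C on ray JN]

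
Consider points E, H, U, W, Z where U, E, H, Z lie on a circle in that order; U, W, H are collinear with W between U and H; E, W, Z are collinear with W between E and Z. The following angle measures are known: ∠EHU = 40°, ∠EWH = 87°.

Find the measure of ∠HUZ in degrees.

∠HUZ = 53°

1. ∠EZU = 40°  [same arc UE]
2. ∠UWZ = 87°  [vertical angles at W]
3. ∠HUZ = 53°  [△UWZ]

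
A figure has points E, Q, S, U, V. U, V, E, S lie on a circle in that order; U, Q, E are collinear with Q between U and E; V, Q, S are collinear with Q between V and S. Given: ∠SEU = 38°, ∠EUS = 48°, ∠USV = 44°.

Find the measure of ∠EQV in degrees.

∠EQV = 88°

1. ∠EVS = 48°  [same arc ES]
2. ∠UEV = 44°  [same arc UV]
3. ∠EQV = 88°  [△VQE]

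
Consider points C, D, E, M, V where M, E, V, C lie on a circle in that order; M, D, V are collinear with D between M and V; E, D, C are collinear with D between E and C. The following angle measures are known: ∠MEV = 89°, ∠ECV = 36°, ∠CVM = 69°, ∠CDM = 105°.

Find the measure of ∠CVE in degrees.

1. ∠MCV = 91°  [cyclic MEVC, opposite ∠E+∠C]
2. ∠CEM = 69°  [same arc MC]
3. ∠CMV = 20°  [△MVC]
4. ∠ECM = 55°  [△MDC]
5. ∠CME = 56°  [△MEC]
6. ∠CVE = 124°  [cyclic MEVC, opposite ∠M+∠V]

∠CVE = 124°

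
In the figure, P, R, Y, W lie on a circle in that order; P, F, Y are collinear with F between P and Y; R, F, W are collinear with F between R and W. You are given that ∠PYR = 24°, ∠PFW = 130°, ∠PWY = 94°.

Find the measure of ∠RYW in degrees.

∠RYW = 84°

1. ∠PWR = 24°  [same arc PR]
2. ∠RFY = 130°  [vertical angles at F]
3. ∠WFY = 50°  [linear pair at F on PY]
4. ∠WPY = 26°  [△PFW]
5. ∠PYW = 60°  [△PYW]
6. ∠WRY = 26°  [△RFY]
7. ∠RWY = 70°  [△YFW]
8. ∠RYW = 84°  [△RYW]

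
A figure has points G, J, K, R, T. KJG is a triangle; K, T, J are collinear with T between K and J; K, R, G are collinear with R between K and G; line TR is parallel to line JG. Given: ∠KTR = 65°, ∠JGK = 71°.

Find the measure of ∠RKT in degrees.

1. ∠GJK = 65°  [TR∥JG, corresponding at T]
2. ∠GKJ = 44°  [△KJG]
3. ∠RKT = 44°  [T on KJ, R on KG]

∠RKT = 44°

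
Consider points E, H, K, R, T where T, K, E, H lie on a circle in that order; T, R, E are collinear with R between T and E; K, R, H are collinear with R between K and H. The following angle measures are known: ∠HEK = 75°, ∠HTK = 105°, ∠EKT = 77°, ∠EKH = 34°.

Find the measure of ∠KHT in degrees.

∠KHT = 32°

1. ∠EHK = 71°  [△KEH]
2. ∠ETK = 71°  [same arc KE]
3. ∠KET = 32°  [△TKE]
4. ∠KHT = 32°  [same arc TK]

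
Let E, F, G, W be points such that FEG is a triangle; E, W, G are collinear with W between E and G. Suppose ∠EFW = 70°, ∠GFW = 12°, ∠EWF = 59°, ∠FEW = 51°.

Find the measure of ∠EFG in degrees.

1. ∠FWG = 121°  [linear pair at W on EG]
2. ∠FEG = 51°  [W on ray EG]
3. ∠FGW = 47°  [△FWG]
4. ∠EGF = 47°  [W on ray GE]
5. ∠EFG = 82°  [△FEG]

∠EFG = 82°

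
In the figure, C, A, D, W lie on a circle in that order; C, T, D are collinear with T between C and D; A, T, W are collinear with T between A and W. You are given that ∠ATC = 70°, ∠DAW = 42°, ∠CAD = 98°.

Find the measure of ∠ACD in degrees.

∠ACD = 54°

1. ∠ATD = 110°  [linear pair at T on CD]
2. ∠ADC = 28°  [△ATD]
3. ∠ACD = 54°  [△CAD]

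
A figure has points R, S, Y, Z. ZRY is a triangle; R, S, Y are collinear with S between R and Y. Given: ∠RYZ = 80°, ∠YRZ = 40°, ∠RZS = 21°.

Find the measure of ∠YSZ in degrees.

1. ∠SRZ = 40°  [S on ray RY]
2. ∠RSZ = 119°  [△ZRS]
3. ∠YSZ = 61°  [linear pair at S on RY]

∠YSZ = 61°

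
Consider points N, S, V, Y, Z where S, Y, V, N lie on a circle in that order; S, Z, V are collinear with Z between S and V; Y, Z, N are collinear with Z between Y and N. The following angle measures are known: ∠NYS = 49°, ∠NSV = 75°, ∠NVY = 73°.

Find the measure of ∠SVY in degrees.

∠SVY = 24°

1. ∠NVS = 49°  [same arc SN]
2. ∠NYV = 75°  [same arc VN]
3. ∠SNV = 56°  [△SVN]
4. ∠VNY = 32°  [△YVN]
5. ∠SYV = 124°  [cyclic SYVN, opposite ∠Y+∠N]
6. ∠VSY = 32°  [same arc YV]
7. ∠SVY = 24°  [△SYV]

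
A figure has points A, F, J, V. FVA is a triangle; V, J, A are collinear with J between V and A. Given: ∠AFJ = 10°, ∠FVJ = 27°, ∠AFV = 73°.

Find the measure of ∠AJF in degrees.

1. ∠AVF = 27°  [J on ray VA]
2. ∠FAV = 80°  [△FVA]
3. ∠FAJ = 80°  [J on ray AV]
4. ∠AJF = 90°  [△FJA]

∠AJF = 90°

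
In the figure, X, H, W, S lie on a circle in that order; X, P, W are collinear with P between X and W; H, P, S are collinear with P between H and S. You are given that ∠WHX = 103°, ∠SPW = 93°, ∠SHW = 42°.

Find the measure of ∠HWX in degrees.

∠HWX = 51°

1. ∠HPX = 93°  [vertical angles at P]
2. ∠HPW = 87°  [linear pair at P on XW]
3. ∠HWX = 51°  [△HPW]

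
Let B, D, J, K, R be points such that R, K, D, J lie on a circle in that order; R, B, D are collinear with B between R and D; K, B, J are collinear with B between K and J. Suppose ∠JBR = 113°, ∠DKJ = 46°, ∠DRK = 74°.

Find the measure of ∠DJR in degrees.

∠DJR = 95°

1. ∠DBJ = 67°  [linear pair at B on RD]
2. ∠DRJ = 46°  [same arc DJ]
3. ∠DJK = 74°  [same arc KD]
4. ∠JDR = 39°  [△DBJ]
5. ∠DJR = 95°  [△RDJ]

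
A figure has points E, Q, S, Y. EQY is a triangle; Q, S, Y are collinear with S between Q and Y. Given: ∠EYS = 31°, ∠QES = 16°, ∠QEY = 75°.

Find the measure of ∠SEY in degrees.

∠SEY = 59°

1. ∠EYQ = 31°  [S on ray YQ]
2. ∠EQY = 74°  [△EQY]
3. ∠EQS = 74°  [S on ray QY]
4. ∠ESQ = 90°  [△EQS]
5. ∠ESY = 90°  [linear pair at S on QY]
6. ∠SEY = 59°  [△ESY]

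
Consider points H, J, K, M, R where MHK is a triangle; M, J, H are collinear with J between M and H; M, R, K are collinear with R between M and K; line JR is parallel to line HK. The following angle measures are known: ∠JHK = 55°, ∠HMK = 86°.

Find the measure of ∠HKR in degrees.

1. ∠KHM = 55°  [J on ray HM]
2. ∠HKM = 39°  [△MHK]
3. ∠HKR = 39°  [R on ray KM]

∠HKR = 39°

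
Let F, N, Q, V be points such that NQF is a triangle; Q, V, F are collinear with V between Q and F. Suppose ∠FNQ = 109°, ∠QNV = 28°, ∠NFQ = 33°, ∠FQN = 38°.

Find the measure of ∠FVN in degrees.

1. ∠NQV = 38°  [V on ray QF]
2. ∠NVQ = 114°  [△NQV]
3. ∠FVN = 66°  [linear pair at V on QF]

∠FVN = 66°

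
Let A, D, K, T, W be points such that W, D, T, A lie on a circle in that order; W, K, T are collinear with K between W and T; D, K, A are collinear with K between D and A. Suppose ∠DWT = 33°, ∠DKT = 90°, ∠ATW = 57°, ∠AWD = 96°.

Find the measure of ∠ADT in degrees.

∠ADT = 63°

1. ∠DAT = 33°  [same arc DT]
2. ∠ATD = 84°  [cyclic WDTA, opposite ∠W+∠T]
3. ∠ADT = 63°  [△DTA]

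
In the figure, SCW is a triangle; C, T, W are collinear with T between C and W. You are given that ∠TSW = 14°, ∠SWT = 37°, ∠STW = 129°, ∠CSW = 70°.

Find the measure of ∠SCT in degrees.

1. ∠CWS = 37°  [T on ray WC]
2. ∠SCW = 73°  [△SCW]
3. ∠SCT = 73°  [T on ray CW]

∠SCT = 73°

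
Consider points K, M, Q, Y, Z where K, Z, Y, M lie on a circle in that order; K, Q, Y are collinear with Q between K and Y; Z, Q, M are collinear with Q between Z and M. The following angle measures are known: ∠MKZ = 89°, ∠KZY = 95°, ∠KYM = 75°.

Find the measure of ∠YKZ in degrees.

∠YKZ = 69°

1. ∠KZM = 75°  [same arc KM]
2. ∠KMZ = 16°  [△KZM]
3. ∠KYZ = 16°  [same arc KZ]
4. ∠YKZ = 69°  [△KZY]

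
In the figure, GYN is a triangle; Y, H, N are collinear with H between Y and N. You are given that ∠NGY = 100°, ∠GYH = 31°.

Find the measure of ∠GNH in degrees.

∠GNH = 49°

1. ∠GYN = 31°  [H on ray YN]
2. ∠GNY = 49°  [△GYN]
3. ∠GNH = 49°  [H on ray NY]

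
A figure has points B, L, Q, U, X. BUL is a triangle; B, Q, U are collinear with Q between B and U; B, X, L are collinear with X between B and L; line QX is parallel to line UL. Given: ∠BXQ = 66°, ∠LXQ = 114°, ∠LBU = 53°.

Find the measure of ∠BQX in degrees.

1. ∠BLU = 66°  [QX∥UL, corresponding at X]
2. ∠BUL = 61°  [△BUL]
3. ∠BQX = 61°  [QX∥UL, corresponding at Q]

∠BQX = 61°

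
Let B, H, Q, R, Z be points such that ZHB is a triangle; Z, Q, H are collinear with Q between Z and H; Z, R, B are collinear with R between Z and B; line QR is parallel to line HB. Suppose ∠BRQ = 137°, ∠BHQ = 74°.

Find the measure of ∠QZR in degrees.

1. ∠QRZ = 43°  [linear pair at R on ZB]
2. ∠BHZ = 74°  [Q on ray HZ]
3. ∠HBZ = 43°  [QR∥HB, corresponding at R]
4. ∠BZH = 63°  [△ZHB]
5. ∠QZR = 63°  [Q on ZH, R on ZB]

∠QZR = 63°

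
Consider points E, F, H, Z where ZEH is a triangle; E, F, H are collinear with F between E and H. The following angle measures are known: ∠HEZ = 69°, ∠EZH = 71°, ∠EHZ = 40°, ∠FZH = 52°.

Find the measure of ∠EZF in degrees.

1. ∠FEZ = 69°  [F on ray EH]
2. ∠FHZ = 40°  [F on ray HE]
3. ∠HFZ = 88°  [△ZFH]
4. ∠EFZ = 92°  [linear pair at F on EH]
5. ∠EZF = 19°  [△ZEF]

∠EZF = 19°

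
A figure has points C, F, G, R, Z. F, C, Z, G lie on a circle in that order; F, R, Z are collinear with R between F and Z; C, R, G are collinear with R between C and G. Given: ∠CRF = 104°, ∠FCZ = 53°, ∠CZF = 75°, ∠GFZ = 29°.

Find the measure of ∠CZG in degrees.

1. ∠GRZ = 104°  [vertical angles at R]
2. ∠CRZ = 76°  [linear pair at R on FZ]
3. ∠FGZ = 127°  [cyclic FCZG, opposite ∠C+∠G]
4. ∠GCZ = 29°  [△CRZ]
5. ∠FZG = 24°  [△FZG]
6. ∠CGZ = 52°  [△ZRG]
7. ∠CZG = 99°  [△CZG]

∠CZG = 99°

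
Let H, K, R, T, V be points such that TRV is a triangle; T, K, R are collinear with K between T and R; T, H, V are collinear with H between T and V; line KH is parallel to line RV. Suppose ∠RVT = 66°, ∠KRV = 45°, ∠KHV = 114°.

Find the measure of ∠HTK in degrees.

∠HTK = 69°

1. ∠TRV = 45°  [K on ray RT]
2. ∠RTV = 69°  [△TRV]
3. ∠HTK = 69°  [K on TR, H on TV]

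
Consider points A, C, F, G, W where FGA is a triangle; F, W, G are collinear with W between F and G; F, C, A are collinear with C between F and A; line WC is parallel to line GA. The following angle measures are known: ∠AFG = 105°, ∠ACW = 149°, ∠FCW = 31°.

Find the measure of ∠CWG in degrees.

1. ∠CFW = 105°  [W on FG, C on FA]
2. ∠CWF = 44°  [△FWC]
3. ∠CWG = 136°  [linear pair at W on FG]

∠CWG = 136°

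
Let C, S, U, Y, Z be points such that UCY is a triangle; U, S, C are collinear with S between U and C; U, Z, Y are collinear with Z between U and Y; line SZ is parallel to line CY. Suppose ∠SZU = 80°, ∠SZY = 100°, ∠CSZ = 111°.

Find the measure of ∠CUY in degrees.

1. ∠USZ = 69°  [linear pair at S on UC]
2. ∠SUZ = 31°  [△USZ]
3. ∠CUY = 31°  [S on UC, Z on UY]

∠CUY = 31°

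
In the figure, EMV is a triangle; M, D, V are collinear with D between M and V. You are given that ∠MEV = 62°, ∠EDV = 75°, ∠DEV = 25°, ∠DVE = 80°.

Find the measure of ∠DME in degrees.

∠DME = 38°

1. ∠EVM = 80°  [D on ray VM]
2. ∠EMV = 38°  [△EMV]
3. ∠DME = 38°  [D on ray MV]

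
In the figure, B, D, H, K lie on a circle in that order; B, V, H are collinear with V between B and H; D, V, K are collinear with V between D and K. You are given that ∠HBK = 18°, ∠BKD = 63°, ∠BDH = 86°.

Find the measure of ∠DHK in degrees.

∠DHK = 131°

1. ∠HDK = 18°  [same arc HK]
2. ∠BHD = 63°  [same arc BD]
3. ∠DBH = 31°  [△BDH]
4. ∠DKH = 31°  [same arc DH]
5. ∠DHK = 131°  [△DHK]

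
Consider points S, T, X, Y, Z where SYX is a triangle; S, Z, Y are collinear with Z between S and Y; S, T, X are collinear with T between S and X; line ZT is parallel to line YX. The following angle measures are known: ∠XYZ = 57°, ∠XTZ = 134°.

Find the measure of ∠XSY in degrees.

1. ∠SYX = 57°  [Z on ray YS]
2. ∠STZ = 46°  [linear pair at T on SX]
3. ∠SZT = 57°  [ZT∥YX, corresponding at Z]
4. ∠TSZ = 77°  [△SZT]
5. ∠XSY = 77°  [Z on SY, T on SX]

∠XSY = 77°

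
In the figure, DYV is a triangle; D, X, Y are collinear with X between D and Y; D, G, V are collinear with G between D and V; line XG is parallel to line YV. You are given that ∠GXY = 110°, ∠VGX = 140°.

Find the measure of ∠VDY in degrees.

∠VDY = 70°

1. ∠DXG = 70°  [linear pair at X on DY]
2. ∠DGX = 40°  [linear pair at G on DV]
3. ∠GDX = 70°  [△DXG]
4. ∠VDY = 70°  [X on DY, G on DV]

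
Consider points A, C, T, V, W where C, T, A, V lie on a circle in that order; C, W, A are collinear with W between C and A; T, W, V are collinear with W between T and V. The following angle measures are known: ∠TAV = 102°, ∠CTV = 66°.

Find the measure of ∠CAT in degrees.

∠CAT = 36°

1. ∠TCV = 78°  [cyclic CTAV, opposite ∠C+∠A]
2. ∠CVT = 36°  [△CTV]
3. ∠CAT = 36°  [same arc CT]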